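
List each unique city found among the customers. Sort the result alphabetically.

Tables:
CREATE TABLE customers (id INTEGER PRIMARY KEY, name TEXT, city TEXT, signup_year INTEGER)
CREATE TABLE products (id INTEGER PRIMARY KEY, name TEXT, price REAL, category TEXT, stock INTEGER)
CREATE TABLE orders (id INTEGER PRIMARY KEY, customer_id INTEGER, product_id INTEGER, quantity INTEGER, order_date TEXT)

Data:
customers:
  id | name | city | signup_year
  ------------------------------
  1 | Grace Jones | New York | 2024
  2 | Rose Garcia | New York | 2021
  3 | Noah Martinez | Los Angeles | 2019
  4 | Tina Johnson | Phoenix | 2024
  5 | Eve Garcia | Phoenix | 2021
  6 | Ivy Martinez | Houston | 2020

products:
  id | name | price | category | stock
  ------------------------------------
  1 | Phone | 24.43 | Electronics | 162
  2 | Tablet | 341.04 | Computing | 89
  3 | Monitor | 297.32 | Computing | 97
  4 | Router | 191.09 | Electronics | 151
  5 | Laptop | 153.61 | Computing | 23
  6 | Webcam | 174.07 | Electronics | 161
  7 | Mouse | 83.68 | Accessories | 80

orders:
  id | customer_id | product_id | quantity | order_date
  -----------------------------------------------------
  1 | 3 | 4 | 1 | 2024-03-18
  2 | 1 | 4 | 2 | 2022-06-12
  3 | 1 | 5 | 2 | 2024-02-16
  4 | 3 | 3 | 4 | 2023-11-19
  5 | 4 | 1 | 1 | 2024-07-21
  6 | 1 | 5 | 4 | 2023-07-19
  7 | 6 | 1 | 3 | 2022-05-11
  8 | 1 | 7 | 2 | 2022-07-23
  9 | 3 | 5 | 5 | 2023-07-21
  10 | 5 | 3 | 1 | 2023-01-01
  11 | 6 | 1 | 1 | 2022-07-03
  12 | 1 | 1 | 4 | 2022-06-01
SELECT DISTINCT city FROM customers ORDER BY city

Execution result:
city
Houston
Los Angeles
New York
Phoenix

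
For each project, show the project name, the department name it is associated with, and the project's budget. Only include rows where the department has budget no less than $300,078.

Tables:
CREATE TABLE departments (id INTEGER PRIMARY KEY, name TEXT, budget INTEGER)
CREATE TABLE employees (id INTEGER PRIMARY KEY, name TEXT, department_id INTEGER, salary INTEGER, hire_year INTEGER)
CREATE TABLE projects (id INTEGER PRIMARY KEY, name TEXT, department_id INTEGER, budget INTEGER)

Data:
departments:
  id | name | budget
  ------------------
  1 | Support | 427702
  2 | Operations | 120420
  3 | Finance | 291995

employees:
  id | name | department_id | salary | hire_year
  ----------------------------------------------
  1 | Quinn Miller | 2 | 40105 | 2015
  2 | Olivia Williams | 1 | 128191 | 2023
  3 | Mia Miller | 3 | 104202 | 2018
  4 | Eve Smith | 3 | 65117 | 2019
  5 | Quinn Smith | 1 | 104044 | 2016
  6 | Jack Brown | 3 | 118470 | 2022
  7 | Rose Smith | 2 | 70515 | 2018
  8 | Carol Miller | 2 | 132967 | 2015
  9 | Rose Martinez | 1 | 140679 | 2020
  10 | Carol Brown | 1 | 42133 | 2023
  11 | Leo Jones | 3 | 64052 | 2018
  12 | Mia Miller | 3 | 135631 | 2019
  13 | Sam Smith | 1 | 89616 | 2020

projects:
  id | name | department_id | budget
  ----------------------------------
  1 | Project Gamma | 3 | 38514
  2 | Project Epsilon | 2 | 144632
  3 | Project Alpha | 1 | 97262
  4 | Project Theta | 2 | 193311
SELECT c.name, p.name AS department, c.budget FROM projects c JOIN departments p ON c.department_id = p.id WHERE p.budget >= 300078

Execution result:
name | department | budget
Project Alpha | Support | 97262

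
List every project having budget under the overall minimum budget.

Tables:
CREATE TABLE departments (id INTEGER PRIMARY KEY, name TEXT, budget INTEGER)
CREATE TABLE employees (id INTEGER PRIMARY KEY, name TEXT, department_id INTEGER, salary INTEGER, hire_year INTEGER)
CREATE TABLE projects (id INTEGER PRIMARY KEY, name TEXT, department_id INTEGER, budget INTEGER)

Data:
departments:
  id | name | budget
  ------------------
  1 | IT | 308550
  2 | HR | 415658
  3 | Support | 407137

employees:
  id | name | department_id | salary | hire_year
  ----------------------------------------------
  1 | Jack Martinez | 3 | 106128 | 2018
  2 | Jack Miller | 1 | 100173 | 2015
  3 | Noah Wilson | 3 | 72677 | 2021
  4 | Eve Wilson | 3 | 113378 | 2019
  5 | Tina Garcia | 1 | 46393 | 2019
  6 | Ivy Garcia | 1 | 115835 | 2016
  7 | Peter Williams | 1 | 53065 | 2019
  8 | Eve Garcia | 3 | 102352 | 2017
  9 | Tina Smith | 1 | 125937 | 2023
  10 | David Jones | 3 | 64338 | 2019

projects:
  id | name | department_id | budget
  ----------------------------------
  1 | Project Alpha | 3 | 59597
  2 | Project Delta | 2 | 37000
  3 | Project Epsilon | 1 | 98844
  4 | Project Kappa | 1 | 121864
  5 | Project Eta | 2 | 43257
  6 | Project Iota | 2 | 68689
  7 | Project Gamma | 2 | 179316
SELECT name, budget FROM projects WHERE budget < (SELECT MIN(budget) FROM projects)

Execution result:
(no rows)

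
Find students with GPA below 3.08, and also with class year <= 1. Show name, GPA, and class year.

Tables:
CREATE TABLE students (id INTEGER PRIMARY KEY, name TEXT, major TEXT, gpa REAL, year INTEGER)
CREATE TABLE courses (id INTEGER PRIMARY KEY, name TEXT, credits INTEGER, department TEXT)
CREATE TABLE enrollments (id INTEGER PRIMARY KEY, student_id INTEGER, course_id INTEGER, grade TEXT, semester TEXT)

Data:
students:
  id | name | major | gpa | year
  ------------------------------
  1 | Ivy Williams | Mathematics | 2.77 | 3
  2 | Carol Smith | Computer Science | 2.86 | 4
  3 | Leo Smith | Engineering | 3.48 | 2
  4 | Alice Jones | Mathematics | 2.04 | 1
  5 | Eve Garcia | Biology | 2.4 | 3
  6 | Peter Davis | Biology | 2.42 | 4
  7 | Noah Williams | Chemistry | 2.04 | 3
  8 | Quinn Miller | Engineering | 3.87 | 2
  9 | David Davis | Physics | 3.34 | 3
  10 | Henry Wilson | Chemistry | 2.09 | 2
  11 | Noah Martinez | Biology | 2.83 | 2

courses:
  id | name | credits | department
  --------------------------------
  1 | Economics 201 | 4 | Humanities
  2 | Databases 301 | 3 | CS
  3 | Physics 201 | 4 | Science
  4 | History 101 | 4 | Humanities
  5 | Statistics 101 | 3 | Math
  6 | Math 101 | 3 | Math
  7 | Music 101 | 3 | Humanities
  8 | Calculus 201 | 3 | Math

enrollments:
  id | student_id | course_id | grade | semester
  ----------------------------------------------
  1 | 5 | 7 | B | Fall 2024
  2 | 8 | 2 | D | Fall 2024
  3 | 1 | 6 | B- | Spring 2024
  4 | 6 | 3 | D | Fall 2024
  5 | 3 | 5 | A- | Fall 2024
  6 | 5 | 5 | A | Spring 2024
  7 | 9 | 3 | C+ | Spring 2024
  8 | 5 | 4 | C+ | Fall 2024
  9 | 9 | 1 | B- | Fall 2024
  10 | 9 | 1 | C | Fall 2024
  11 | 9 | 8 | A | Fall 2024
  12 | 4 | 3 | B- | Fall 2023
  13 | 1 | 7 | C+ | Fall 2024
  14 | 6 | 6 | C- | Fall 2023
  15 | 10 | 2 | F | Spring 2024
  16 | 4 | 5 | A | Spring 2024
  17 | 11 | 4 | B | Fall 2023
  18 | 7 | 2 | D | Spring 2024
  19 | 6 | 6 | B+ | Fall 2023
SELECT name, gpa, year FROM students WHERE gpa < 3.08 AND year <= 1

Execution result:
name | gpa | year
Alice Jones | 2.04 | 1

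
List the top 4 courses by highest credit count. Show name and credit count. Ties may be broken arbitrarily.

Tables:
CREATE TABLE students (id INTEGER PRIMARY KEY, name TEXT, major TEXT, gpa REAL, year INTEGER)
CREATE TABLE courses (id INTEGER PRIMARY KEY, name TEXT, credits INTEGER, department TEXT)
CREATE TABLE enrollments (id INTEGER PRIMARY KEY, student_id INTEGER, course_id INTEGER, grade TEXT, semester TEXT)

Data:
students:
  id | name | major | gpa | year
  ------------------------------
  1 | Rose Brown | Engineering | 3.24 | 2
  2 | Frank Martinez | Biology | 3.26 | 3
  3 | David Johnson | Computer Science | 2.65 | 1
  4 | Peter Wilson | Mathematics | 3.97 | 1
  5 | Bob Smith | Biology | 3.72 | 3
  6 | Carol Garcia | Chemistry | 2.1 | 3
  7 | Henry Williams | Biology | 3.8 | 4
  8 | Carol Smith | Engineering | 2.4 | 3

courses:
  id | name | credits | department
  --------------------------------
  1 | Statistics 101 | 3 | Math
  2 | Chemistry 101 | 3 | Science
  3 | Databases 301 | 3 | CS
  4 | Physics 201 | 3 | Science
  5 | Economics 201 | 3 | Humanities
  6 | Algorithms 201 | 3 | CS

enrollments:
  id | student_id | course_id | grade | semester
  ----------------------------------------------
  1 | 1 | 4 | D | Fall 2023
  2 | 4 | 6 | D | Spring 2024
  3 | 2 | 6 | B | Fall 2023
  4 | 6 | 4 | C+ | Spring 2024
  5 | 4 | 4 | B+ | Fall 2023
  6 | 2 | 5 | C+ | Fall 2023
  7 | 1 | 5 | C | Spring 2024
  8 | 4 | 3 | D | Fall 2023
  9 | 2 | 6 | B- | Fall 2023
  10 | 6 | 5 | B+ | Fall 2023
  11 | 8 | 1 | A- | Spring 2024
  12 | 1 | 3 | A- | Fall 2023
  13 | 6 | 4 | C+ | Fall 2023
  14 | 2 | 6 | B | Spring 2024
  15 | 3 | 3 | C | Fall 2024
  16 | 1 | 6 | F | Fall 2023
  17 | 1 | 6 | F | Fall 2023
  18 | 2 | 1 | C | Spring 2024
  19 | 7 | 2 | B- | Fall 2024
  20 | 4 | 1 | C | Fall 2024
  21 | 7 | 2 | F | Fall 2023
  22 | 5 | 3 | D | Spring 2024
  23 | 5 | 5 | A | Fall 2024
SELECT name, credits FROM courses ORDER BY credits DESC LIMIT 4

Execution result:
name | credits
Statistics 101 | 3
Chemistry 101 | 3
Databases 301 | 3
Physics 201 | 3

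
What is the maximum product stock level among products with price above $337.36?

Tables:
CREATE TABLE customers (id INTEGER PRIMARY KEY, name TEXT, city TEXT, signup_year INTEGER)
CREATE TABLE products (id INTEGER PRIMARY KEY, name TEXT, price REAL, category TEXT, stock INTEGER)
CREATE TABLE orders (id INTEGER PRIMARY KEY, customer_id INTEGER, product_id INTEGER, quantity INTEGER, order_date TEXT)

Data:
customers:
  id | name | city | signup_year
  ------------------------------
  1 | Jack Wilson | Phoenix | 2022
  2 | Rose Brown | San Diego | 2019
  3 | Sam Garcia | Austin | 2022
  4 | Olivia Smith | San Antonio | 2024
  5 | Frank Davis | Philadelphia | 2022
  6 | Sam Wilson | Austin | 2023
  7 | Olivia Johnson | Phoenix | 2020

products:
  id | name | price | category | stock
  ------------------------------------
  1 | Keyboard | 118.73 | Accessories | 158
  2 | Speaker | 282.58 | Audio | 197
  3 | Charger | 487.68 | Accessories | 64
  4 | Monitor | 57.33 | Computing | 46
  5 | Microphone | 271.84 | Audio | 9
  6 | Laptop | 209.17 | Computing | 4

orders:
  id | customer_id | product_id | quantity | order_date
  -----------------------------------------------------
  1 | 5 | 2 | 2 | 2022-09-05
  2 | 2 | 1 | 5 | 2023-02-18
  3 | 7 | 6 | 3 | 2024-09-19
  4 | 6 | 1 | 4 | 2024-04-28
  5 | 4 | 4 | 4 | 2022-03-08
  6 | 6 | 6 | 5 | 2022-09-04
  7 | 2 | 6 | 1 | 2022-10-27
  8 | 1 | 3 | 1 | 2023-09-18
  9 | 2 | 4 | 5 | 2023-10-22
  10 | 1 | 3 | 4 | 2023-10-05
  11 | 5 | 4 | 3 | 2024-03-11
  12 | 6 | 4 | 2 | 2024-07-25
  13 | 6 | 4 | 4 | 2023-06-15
SELECT MAX(stock) FROM products WHERE price > 337.36

Execution result:
64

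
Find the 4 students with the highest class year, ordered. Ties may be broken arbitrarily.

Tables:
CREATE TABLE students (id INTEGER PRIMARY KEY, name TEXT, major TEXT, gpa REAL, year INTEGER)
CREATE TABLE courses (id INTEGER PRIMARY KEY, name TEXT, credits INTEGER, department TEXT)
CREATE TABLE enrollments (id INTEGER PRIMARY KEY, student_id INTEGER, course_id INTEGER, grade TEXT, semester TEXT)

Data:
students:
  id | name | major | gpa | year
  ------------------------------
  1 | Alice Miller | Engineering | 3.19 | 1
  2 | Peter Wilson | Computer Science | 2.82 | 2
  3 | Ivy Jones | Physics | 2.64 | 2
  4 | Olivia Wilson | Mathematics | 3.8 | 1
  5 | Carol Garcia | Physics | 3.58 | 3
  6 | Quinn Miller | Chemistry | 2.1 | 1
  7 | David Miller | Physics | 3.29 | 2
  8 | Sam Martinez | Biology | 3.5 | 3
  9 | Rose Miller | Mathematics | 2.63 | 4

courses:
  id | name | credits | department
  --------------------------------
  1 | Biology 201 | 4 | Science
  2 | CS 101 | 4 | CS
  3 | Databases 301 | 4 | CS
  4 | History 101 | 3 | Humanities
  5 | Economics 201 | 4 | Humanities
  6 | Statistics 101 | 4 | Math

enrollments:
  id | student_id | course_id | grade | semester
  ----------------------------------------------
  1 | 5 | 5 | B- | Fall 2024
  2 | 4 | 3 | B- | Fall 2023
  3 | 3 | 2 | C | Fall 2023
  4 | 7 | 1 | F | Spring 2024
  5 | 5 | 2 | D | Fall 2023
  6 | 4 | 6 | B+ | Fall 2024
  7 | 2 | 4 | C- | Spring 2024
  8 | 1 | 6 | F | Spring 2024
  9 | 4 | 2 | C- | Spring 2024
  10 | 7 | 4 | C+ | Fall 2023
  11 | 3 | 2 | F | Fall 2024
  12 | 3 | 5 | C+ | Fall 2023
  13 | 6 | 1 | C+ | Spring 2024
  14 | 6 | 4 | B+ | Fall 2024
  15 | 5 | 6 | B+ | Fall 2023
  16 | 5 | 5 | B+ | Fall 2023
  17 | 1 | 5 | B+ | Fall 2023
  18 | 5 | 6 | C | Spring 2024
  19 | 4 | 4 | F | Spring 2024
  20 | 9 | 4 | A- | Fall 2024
SELECT name, year FROM students ORDER BY year DESC LIMIT 4

Execution result:
name | year
Rose Miller | 4
Carol Garcia | 3
Sam Martinez | 3
Peter Wilson | 2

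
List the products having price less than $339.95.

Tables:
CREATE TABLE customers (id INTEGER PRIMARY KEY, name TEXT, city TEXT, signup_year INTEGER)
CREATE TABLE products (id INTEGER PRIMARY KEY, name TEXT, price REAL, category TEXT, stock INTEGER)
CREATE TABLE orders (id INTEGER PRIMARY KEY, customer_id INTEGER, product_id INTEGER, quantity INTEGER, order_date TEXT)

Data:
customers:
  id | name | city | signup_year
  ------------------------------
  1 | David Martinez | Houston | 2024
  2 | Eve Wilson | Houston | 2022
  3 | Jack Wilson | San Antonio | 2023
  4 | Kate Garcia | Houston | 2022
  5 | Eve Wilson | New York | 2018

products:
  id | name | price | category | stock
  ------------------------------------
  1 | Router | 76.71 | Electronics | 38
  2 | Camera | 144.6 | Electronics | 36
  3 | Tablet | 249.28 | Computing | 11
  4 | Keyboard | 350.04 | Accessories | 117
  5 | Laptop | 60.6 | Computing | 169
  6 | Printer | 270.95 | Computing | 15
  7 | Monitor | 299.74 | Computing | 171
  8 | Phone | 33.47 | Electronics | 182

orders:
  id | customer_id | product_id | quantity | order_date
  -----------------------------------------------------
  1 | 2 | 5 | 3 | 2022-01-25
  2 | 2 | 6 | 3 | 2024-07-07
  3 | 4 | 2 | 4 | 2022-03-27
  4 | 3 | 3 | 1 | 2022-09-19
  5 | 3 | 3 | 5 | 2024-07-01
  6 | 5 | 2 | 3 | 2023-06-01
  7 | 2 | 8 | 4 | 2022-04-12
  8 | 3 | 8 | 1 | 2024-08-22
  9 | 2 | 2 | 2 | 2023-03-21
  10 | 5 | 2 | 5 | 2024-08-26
SELECT name, price FROM products WHERE price < 339.95

Execution result:
name | price
Router | 76.71
Camera | 144.60
Tablet | 249.28
Laptop | 60.60
Printer | 270.95
Monitor | 299.74
Phone | 33.47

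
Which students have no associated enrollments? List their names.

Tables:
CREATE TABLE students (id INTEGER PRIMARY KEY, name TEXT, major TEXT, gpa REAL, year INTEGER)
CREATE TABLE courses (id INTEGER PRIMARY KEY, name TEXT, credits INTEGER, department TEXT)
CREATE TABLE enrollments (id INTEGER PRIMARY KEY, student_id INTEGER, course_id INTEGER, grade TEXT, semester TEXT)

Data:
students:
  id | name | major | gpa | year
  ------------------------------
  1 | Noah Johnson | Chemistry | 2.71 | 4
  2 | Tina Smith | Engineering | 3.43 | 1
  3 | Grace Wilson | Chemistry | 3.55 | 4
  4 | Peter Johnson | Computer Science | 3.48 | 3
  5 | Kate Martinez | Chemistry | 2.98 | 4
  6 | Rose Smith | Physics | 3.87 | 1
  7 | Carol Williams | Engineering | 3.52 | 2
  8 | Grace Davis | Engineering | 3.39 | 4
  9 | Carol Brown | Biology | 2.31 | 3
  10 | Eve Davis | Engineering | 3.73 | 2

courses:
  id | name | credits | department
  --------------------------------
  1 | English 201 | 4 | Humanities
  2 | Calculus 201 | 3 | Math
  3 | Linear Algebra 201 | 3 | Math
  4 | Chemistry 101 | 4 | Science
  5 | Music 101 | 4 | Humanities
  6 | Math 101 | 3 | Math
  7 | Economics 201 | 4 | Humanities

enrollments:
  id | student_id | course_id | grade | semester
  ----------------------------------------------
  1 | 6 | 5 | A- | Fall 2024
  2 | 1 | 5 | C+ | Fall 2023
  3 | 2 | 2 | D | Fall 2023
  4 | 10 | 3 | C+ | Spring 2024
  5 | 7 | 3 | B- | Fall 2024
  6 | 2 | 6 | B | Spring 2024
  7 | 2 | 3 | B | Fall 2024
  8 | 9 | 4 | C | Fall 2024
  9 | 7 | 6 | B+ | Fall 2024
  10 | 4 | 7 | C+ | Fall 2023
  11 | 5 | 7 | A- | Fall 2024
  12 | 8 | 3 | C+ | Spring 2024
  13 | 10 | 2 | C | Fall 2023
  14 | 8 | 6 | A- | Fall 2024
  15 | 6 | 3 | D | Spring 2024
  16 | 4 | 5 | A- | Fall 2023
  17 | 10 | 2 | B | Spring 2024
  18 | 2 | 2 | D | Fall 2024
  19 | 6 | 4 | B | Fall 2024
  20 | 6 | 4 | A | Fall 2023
SELECT p.name FROM students p LEFT JOIN enrollments c ON c.student_id = p.id WHERE c.id IS NULL

Execution result:
Grace Wilson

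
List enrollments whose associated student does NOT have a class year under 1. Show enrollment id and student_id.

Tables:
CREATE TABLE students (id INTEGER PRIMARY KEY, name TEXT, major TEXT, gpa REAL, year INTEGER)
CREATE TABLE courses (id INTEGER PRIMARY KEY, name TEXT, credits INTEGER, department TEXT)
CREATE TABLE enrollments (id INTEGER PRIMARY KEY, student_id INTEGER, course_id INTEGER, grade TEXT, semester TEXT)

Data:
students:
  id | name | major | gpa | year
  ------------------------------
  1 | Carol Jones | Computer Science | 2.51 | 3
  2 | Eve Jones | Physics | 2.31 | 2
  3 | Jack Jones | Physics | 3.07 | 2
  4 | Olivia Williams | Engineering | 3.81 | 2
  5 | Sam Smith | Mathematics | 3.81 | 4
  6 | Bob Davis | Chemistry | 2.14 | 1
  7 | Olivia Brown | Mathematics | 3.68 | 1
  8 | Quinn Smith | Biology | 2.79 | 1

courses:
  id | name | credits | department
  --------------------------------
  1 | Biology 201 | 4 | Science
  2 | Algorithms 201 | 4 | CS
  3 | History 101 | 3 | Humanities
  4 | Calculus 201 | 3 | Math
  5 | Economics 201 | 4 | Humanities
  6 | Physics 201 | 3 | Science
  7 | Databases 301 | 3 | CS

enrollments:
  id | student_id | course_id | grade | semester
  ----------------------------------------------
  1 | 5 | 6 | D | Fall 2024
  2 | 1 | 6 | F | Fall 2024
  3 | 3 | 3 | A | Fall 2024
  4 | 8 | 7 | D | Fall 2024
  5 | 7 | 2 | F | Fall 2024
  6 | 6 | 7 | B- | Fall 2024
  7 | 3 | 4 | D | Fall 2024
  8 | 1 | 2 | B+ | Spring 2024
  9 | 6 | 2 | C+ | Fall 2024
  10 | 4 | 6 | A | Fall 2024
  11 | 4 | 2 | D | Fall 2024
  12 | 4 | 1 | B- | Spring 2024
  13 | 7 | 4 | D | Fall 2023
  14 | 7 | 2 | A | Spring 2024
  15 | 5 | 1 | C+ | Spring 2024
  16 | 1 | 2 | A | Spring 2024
SELECT id, student_id FROM enrollments WHERE student_id NOT IN (SELECT id FROM students WHERE year < 1)

Execution result:
id | student_id
1 | 5
2 | 1
3 | 3
4 | 8
5 | 7
6 | 6
7 | 3
8 | 1
9 | 6
10 | 4
11 | 4
12 | 4
13 | 7
14 | 7
15 | 5
16 | 1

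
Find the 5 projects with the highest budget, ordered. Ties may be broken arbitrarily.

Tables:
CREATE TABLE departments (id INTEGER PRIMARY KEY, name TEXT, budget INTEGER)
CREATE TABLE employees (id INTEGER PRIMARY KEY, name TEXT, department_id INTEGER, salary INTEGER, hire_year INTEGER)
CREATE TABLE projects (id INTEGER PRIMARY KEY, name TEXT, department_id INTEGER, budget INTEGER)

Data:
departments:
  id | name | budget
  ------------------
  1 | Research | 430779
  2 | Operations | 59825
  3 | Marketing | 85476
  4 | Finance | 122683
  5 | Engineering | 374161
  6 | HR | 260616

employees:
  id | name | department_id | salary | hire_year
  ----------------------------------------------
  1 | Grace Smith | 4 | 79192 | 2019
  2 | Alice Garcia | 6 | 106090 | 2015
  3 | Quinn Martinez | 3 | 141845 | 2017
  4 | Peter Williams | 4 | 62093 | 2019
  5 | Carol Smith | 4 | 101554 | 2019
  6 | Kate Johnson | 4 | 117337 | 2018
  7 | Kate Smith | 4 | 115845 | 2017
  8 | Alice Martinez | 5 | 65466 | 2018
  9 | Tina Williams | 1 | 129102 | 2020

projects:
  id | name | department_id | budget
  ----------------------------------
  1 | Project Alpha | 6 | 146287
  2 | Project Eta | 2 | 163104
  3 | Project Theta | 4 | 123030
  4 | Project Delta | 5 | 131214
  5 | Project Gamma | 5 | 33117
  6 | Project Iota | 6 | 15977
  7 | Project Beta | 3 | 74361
SELECT name, budget FROM projects ORDER BY budget DESC LIMIT 5

Execution result:
name | budget
Project Eta | 163104
Project Alpha | 146287
Project Delta | 131214
Project Theta | 123030
Project Beta | 74361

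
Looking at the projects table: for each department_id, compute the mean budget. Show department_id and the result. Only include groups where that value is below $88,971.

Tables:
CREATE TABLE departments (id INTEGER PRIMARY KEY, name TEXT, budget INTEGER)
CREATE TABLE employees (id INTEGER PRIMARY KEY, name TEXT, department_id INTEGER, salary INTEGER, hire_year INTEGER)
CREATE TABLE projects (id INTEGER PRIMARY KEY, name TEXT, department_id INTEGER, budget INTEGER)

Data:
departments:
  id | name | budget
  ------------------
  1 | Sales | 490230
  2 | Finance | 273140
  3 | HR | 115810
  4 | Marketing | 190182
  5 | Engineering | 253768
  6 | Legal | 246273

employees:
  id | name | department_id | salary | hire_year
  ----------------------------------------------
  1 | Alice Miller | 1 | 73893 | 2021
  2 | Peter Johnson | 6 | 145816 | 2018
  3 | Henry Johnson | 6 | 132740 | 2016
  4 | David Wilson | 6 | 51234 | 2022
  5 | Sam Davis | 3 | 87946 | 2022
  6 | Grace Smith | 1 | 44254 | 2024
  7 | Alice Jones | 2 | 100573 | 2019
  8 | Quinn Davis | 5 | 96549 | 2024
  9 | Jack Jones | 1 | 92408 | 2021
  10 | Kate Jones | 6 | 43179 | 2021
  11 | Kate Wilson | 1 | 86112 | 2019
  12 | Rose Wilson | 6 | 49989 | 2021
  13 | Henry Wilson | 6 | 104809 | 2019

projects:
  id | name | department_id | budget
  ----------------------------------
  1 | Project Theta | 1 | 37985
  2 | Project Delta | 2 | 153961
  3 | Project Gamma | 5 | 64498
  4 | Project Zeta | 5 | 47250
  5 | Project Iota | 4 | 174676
SELECT department_id, AVG(budget) AS avg_budget FROM projects GROUP BY department_id HAVING AVG(budget) < 88971

Execution result:
department_id | avg_budget
1 | 37985.00
5 | 55874.00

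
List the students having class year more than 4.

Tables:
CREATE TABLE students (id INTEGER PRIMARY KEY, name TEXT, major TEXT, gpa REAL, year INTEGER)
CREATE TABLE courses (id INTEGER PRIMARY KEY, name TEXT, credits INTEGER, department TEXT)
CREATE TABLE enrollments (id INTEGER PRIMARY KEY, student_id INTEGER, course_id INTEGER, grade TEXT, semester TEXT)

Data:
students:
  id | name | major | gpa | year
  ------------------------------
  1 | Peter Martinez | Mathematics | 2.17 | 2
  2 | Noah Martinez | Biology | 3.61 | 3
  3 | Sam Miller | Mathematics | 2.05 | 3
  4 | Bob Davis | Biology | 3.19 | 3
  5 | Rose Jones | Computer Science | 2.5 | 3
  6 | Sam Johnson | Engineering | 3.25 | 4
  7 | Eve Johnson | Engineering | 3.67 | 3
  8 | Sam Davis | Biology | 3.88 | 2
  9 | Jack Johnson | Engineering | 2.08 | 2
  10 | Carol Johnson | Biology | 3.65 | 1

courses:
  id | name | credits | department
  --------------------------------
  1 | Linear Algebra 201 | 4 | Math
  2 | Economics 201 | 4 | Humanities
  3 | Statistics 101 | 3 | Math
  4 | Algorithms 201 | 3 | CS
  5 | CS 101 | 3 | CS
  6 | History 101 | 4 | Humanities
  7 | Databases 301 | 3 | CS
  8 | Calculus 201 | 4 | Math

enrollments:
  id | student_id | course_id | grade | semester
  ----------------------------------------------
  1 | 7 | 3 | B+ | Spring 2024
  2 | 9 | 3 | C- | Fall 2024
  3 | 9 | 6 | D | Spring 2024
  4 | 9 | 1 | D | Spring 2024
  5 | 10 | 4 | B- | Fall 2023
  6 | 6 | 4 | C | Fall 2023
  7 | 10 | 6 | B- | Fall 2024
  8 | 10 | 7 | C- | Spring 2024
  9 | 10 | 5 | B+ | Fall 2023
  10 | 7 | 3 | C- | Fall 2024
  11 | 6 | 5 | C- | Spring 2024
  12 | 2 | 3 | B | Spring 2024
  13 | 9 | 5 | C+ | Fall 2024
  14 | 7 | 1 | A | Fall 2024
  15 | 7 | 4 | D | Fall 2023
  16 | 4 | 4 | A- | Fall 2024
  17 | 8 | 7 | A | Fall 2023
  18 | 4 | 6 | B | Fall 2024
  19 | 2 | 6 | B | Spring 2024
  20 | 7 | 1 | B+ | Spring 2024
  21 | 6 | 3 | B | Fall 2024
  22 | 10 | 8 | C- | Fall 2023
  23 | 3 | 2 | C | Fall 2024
SELECT name, year FROM students WHERE year > 4

Execution result:
(no rows)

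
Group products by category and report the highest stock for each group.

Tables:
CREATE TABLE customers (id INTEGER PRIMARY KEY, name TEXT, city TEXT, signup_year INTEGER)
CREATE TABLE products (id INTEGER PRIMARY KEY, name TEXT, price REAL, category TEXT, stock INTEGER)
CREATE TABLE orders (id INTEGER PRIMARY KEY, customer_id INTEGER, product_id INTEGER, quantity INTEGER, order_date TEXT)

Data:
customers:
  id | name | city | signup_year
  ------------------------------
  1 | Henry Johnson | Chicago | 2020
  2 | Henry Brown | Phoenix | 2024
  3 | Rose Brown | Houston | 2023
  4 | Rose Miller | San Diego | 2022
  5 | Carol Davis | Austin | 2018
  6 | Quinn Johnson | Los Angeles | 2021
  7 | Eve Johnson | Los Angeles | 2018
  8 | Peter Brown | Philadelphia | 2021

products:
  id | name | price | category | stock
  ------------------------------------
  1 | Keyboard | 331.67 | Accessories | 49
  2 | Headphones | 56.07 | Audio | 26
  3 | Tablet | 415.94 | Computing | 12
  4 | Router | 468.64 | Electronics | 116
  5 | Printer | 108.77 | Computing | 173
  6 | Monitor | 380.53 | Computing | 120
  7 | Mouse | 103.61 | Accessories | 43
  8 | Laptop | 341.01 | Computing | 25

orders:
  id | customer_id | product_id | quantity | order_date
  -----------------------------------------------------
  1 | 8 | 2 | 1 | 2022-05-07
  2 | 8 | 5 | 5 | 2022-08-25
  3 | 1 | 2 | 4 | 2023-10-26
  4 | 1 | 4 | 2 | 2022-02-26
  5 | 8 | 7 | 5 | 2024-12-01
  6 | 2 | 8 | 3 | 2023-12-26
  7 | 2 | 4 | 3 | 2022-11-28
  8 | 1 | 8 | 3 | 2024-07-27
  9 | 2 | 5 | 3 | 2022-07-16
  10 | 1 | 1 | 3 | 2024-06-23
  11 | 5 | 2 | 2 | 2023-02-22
SELECT category, MAX(stock) AS max_stock FROM products GROUP BY category

Execution result:
category | max_stock
Accessories | 49
Audio | 26
Computing | 173
Electronics | 116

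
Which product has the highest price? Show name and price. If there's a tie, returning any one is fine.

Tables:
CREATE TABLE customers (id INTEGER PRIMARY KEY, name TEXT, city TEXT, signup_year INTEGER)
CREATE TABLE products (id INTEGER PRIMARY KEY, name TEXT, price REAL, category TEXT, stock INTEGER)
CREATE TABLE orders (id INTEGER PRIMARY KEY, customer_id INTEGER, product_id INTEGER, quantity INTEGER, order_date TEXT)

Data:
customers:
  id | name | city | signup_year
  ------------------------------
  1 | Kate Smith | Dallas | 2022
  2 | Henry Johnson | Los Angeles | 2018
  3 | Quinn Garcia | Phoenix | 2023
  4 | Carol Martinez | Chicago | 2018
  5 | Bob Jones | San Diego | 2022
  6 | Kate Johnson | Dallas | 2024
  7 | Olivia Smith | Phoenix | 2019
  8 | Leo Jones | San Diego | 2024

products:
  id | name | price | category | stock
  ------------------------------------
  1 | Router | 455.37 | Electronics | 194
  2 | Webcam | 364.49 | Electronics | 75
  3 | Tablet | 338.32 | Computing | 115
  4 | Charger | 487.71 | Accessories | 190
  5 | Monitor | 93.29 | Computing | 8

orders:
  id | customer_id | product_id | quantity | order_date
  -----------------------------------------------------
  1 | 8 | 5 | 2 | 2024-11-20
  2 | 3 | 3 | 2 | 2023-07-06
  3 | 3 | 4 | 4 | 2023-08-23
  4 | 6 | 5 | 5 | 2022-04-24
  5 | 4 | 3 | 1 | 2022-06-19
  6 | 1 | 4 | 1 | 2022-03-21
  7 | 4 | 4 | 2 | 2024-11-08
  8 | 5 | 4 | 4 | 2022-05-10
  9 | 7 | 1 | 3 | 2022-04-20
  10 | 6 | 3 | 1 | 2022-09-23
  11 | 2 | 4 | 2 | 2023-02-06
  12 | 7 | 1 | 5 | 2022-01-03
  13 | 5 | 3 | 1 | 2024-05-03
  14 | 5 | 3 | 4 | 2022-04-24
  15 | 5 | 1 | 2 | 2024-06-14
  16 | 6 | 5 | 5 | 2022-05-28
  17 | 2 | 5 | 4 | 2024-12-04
SELECT name, price FROM products ORDER BY price DESC LIMIT 1

Execution result:
name | price
Charger | 487.71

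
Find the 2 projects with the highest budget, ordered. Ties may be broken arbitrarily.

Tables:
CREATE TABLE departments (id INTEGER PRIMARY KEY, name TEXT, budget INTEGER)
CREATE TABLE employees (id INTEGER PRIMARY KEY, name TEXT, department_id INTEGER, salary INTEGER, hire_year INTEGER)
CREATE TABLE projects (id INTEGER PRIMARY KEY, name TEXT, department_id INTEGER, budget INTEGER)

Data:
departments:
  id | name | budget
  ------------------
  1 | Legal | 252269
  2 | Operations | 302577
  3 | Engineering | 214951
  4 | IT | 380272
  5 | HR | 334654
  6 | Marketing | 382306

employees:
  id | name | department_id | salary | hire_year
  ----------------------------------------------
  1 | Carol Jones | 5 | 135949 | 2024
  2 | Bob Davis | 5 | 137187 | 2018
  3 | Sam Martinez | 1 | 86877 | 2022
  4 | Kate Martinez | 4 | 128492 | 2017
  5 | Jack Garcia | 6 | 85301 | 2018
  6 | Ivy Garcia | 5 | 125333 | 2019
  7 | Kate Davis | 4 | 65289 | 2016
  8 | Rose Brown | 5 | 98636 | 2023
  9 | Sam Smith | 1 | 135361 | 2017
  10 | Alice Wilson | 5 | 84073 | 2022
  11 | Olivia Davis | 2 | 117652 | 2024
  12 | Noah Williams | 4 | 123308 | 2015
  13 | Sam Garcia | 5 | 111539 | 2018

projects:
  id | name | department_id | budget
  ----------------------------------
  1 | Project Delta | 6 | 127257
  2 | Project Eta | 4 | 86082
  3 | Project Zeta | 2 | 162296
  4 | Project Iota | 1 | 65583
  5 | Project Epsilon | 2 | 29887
SELECT name, budget FROM projects ORDER BY budget DESC LIMIT 2

Execution result:
name | budget
Project Zeta | 162296
Project Delta | 127257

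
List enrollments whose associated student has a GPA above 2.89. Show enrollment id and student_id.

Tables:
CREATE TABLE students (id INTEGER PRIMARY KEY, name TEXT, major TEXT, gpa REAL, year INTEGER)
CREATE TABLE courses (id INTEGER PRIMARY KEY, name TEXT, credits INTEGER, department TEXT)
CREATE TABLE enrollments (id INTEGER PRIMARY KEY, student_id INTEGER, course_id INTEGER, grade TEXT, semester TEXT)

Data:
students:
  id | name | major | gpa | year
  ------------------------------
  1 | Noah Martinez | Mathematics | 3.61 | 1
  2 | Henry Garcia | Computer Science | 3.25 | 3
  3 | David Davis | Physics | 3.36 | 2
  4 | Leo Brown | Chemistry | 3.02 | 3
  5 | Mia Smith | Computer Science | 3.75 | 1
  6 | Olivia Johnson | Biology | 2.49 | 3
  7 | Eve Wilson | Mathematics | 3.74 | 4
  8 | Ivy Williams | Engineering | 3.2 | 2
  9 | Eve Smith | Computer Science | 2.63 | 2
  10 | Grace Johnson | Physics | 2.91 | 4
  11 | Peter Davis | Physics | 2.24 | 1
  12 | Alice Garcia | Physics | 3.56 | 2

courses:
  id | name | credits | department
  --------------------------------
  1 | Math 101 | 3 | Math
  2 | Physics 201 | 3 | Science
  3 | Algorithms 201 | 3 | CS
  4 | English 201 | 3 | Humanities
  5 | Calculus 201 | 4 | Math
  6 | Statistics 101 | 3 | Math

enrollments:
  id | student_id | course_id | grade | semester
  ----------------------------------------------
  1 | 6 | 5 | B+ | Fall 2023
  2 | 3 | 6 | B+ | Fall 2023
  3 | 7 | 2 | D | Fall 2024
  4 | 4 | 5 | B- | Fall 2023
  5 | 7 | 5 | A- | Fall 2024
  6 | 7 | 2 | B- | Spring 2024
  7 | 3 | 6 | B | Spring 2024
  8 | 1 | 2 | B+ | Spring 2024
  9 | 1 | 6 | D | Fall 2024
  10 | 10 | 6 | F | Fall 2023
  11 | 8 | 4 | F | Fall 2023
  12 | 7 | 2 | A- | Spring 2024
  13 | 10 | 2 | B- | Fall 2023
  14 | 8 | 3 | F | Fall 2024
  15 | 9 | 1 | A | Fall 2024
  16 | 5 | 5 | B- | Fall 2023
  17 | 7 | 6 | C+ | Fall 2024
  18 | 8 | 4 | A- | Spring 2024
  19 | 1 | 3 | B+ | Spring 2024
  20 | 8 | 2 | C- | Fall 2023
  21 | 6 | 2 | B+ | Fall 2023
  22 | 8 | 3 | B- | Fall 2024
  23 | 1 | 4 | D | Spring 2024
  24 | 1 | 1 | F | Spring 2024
SELECT id, student_id FROM enrollments WHERE student_id IN (SELECT id FROM students WHERE gpa > 2.89)

Execution result:
id | student_id
2 | 3
3 | 7
4 | 4
5 | 7
6 | 7
7 | 3
8 | 1
9 | 1
10 | 10
11 | 8
12 | 7
13 | 10
14 | 8
16 | 5
17 | 7
18 | 8
19 | 1
20 | 8
22 | 8
23 | 1
24 | 1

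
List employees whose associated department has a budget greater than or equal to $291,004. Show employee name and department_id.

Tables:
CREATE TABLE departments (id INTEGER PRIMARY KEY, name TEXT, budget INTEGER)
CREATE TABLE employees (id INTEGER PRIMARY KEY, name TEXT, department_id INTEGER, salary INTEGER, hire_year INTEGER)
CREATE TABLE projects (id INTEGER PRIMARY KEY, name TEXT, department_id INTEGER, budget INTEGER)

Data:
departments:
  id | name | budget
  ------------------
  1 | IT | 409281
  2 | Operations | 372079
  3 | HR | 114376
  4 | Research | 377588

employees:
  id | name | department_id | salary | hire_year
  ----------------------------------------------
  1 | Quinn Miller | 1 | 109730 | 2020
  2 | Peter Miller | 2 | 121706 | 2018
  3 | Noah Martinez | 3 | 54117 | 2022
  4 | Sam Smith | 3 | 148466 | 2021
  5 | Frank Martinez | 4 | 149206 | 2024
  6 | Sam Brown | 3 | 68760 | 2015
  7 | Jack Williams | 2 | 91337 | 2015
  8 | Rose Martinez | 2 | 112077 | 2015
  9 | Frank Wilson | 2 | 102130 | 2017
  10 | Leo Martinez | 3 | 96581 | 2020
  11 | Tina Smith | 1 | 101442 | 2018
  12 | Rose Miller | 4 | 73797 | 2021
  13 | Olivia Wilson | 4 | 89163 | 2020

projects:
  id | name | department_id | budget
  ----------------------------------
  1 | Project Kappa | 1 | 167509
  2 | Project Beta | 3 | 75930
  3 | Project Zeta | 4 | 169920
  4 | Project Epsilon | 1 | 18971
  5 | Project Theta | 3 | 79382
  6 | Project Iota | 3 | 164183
SELECT name, department_id FROM employees WHERE department_id IN (SELECT id FROM departments WHERE budget >= 291004)

Execution result:
name | department_id
Quinn Miller | 1
Peter Miller | 2
Frank Martinez | 4
Jack Williams | 2
Rose Martinez | 2
Frank Wilson | 2
Tina Smith | 1
Rose Miller | 4
Olivia Wilson | 4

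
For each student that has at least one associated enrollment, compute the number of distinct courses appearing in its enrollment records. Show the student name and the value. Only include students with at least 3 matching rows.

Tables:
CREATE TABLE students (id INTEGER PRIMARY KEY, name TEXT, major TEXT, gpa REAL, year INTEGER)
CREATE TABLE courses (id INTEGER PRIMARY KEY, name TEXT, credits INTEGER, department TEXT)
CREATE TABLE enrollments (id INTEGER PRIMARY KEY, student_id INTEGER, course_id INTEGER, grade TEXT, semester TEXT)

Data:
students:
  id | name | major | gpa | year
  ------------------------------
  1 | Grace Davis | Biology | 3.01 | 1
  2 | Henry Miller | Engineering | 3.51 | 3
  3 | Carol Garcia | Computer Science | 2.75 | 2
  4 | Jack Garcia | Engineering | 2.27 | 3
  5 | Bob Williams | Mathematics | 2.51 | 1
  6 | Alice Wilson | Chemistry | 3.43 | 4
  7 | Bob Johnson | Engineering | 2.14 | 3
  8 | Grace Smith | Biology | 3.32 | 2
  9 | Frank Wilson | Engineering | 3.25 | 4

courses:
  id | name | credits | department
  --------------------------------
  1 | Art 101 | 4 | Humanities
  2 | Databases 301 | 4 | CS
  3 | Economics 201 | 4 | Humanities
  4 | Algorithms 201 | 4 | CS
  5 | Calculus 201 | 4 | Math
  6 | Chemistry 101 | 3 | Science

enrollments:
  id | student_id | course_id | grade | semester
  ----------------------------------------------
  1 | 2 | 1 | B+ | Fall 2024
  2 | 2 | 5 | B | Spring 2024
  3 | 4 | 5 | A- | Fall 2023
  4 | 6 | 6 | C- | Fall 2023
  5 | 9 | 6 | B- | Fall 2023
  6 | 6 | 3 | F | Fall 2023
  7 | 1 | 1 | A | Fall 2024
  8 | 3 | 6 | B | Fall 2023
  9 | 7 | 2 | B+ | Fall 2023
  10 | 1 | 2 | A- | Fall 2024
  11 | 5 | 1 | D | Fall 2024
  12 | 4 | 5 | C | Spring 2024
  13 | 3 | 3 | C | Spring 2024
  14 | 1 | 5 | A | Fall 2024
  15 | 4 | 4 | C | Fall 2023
SELECT p.name, COUNT(DISTINCT c.course_id) AS distinct_course_count FROM enrollments c JOIN students p ON c.student_id = p.id GROUP BY p.id, p.name HAVING COUNT(*) >= 3

Execution result:
name | distinct_course_count
Grace Davis | 3
Jack Garcia | 2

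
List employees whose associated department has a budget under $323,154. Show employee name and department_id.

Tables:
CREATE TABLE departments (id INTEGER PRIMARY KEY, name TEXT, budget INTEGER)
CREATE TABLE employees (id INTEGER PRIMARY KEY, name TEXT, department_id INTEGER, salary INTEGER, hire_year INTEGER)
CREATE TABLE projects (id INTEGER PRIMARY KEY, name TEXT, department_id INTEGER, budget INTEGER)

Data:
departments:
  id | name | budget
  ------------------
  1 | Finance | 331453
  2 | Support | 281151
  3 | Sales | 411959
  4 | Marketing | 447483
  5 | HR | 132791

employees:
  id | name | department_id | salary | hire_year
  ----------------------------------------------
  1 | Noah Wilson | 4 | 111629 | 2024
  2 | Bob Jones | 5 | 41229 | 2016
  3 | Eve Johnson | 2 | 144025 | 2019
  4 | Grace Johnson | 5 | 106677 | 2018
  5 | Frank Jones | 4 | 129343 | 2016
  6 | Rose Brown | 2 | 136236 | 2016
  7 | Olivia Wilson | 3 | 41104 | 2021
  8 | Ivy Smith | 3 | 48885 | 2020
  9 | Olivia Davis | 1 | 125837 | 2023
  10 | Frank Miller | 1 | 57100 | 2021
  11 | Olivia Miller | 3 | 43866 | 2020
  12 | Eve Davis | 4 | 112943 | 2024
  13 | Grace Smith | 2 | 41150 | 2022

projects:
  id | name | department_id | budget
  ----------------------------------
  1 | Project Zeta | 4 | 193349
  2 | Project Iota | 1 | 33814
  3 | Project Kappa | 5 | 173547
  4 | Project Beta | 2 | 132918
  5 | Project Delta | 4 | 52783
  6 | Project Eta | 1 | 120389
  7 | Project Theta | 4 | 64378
SELECT name, department_id FROM employees WHERE department_id IN (SELECT id FROM departments WHERE budget < 323154)

Execution result:
name | department_id
Bob Jones | 5
Eve Johnson | 2
Grace Johnson | 5
Rose Brown | 2
Grace Smith | 2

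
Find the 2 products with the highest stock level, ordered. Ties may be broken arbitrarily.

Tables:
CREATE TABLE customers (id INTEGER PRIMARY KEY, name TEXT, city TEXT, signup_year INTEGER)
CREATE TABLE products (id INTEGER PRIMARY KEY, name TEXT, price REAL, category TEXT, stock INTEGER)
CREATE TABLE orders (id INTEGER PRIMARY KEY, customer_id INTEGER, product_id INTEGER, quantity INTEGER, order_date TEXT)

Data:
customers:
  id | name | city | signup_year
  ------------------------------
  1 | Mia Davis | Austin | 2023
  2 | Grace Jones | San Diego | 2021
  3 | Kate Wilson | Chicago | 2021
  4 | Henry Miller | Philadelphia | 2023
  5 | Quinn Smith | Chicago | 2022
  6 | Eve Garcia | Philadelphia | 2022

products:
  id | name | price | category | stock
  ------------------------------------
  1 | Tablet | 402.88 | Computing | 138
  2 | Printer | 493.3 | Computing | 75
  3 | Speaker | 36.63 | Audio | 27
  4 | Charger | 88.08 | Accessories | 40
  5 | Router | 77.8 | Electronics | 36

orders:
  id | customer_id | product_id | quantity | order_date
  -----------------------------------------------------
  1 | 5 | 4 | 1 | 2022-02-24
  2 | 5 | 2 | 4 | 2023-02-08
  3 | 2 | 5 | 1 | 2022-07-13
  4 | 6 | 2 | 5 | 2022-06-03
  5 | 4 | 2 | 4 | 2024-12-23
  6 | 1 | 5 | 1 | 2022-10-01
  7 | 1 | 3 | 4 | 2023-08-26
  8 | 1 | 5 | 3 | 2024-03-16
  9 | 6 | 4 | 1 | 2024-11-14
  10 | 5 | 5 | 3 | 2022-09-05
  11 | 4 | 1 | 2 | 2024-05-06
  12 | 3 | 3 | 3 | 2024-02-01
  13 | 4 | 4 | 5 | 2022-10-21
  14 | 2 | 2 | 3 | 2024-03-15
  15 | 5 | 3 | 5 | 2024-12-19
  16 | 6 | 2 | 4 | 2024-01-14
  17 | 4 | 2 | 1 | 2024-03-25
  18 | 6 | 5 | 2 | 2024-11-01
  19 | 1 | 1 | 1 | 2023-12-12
SELECT name, stock FROM products ORDER BY stock DESC LIMIT 2

Execution result:
name | stock
Tablet | 138
Printer | 75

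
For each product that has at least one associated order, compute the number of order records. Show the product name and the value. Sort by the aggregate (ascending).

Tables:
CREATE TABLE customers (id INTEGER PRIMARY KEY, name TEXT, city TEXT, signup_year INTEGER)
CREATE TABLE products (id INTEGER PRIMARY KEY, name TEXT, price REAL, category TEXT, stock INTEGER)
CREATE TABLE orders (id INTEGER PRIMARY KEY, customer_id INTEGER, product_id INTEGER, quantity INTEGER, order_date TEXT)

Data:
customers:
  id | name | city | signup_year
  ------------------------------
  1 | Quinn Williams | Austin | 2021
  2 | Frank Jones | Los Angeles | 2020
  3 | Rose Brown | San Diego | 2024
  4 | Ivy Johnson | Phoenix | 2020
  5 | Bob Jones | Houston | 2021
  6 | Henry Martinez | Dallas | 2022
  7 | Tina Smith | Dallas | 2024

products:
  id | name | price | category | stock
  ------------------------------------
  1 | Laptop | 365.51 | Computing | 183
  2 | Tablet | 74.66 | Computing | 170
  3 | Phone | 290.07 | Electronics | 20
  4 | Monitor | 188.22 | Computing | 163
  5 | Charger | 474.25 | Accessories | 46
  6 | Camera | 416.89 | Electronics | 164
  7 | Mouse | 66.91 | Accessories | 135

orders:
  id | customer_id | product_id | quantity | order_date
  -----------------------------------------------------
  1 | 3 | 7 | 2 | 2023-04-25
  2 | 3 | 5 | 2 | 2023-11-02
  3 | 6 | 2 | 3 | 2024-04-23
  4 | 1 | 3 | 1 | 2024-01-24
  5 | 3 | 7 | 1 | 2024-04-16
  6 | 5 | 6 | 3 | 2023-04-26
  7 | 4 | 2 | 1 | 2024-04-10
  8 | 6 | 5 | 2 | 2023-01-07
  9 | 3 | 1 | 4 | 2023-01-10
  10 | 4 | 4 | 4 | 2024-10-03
SELECT p.name, COUNT(*) AS n FROM orders c JOIN products p ON c.product_id = p.id GROUP BY p.id, p.name ORDER BY n ASC

Execution result:
name | n
Laptop | 1
Phone | 1
Monitor | 1
Camera | 1
Tablet | 2
Charger | 2
Mouse | 2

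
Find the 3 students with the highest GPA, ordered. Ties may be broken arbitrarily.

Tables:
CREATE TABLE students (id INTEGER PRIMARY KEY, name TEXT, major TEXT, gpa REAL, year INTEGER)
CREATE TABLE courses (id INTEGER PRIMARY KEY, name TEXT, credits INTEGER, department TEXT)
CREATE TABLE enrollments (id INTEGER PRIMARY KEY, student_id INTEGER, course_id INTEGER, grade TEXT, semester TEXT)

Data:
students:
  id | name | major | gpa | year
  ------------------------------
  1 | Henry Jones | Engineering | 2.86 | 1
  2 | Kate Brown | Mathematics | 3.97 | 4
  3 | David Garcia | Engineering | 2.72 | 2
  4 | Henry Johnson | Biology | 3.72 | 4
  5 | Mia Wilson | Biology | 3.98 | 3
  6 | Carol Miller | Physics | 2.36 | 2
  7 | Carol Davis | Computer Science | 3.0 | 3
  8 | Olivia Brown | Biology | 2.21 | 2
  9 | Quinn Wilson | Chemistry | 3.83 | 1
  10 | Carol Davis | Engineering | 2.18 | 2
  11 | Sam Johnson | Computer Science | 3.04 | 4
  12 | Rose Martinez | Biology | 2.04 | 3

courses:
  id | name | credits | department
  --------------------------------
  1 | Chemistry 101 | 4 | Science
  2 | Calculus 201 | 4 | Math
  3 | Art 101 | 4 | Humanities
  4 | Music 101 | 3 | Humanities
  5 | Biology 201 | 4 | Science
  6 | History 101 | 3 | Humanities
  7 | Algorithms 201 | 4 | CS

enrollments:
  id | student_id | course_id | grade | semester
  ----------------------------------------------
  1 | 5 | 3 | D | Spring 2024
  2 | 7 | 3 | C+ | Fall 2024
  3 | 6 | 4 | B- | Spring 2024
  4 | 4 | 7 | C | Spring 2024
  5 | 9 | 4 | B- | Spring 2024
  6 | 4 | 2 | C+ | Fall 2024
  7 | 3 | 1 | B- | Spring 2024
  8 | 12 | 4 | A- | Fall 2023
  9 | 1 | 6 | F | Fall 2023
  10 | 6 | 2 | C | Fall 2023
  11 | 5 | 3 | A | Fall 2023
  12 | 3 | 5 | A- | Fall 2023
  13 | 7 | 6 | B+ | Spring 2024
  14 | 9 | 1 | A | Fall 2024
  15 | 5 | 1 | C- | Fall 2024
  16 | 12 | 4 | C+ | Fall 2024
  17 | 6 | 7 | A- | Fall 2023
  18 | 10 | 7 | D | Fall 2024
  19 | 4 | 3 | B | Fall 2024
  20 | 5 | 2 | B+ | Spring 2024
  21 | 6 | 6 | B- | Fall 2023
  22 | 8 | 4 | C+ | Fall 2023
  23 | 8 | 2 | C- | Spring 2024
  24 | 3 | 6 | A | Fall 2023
SELECT name, gpa FROM students ORDER BY gpa DESC LIMIT 3

Execution result:
name | gpa
Mia Wilson | 3.98
Kate Brown | 3.97
Quinn Wilson | 3.83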